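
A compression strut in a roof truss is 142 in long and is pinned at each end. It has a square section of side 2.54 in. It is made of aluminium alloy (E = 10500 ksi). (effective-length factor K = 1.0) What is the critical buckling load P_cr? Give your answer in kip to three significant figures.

P_cr ≈ 17.8 kip

I = a⁴/12 = 2.54⁴/12 = 3.469 in⁴
Effective length L_e = K·L = 1 × 142 = 142.0 in
P_cr = π²EI / L_e² = π² × 10500×10³ × 3.469 / 142.0² = 1.783×10^4 lb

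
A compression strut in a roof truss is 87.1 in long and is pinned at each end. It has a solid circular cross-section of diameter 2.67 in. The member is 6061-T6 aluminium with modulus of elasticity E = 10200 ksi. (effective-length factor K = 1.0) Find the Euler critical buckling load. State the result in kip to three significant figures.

I = πd⁴/64 = π×2.67⁴/64 = 2.495 in⁴
Effective length L_e = K·L = 1 × 87.1 = 87.10 in
P_cr = π²EI / L_e² = π² × 10200×10³ × 2.495 / 87.10² = 3.310×10^4 lb

P_cr ≈ 33.1 kip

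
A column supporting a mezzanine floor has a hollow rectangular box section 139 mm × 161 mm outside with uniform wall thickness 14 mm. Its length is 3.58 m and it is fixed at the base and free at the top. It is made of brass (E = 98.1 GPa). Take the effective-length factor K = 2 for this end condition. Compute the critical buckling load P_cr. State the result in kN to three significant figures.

Inner dimensions: h_i = 161 − 2×14 = 133.0 mm, b_i = 139 − 2×14 = 111.0 mm
Weak-axis I_min = (h_o·b_o³ − h_i·b_i³)/12 with b_o = 139, b_i = 111.0 mm (shorter outer/inner sides).
I_min = (161×139³ − 133.0×111.0³)/12 = 2.087×10^7 mm⁴
I = 2.087×10^7 mm⁴ = 2.087×10^-5 m⁴
Effective length L_e = K·L = 2 × 3.58 = 7.160 m
P_cr = π²EI / L_e² = π² × 98.1×10⁹ × 2.087×10^-5 / 7.160² = 3.942×10^5 N

P_cr ≈ 394 kN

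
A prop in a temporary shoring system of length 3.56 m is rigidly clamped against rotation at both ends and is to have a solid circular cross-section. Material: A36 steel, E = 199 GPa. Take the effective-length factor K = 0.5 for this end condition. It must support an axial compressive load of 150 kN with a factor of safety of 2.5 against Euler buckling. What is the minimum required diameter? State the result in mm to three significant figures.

d ≈ 59.2 mm

Required P_cr = n·P = 2.5 × 150 = 375.0 kN
L_e = K·L = 0.5 × 3.56 = 1.780 m
Required I = P_cr·L_e²/(π²E) = 3.750×10^5 × 1.780² / (π² × 1.99×10^11) = 6.049×10^-7 m⁴
I_req = 6.049×10^5 mm⁴
Solid circle: I = πd⁴/64  ⇒  d = (64I/π)^(1/4) = (64×6.049×10^5/π)^(1/4) = 59.2 mm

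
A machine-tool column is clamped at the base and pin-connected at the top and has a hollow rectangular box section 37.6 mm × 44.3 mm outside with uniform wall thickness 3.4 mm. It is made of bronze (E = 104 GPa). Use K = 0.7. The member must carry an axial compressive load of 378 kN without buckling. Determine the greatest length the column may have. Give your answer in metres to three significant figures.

L_max ≈ 0.763 m

Inner dimensions: h_i = 44.3 − 2×3.4 = 37.50 mm, b_i = 37.6 − 2×3.4 = 30.80 mm
Weak-axis I_min = (h_o·b_o³ − h_i·b_i³)/12 with b_o = 37.6, b_i = 30.80 mm (shorter outer/inner sides).
I_min = (44.3×37.6³ − 37.50×30.80³)/12 = 1.049×10^5 mm⁴
I = 1.049×10^-7 m⁴
At the buckling limit P_cr = P = 3.780×10^5 N
From P_cr = π²EI/(K·L)²:  L = (1/K)·√(π²EI/P_cr) = (1/0.7)·√(π²×1.04×10^11×1.049×10^-7/3.780×10^5)
L = 0.763 m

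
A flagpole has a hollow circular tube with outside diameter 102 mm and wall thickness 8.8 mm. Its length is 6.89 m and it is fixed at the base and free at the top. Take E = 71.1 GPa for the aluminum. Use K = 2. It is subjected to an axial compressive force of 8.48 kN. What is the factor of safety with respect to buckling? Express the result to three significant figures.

Inner diameter d_i = 102 − 2×8.8 = 84.40 mm
I = π(d_o⁴ − d_i⁴)/64 = π(102⁴ − 84.40⁴)/64 = 2.823×10^6 mm⁴
I = 2.823×10^6 mm⁴ = 2.823×10^-6 m⁴
Effective length L_e = K·L = 2 × 6.89 = 13.78 m
P_cr = π²EI / L_e² = π² × 71.1×10⁹ × 2.823×10^-6 / 13.78² = 1.043×10^4 N
Factor of safety n = P_cr / P = 10.431 / 8.48 = 1.23

n ≈ 1.23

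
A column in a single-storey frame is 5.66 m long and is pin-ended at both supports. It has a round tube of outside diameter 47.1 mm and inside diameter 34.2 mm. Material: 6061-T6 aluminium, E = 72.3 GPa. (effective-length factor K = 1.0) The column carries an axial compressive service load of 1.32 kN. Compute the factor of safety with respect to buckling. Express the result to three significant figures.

d_o = 47.1 mm, d_i = 34.2 mm
I = π(d_o⁴ − d_i⁴)/64 = π(47.1⁴ − 34.20⁴)/64 = 1.744×10^5 mm⁴
I = 1.744×10^5 mm⁴ = 1.744×10^-7 m⁴
Effective length L_e = K·L = 1 × 5.66 = 5.660 m
P_cr = π²EI / L_e² = π² × 72.3×10⁹ × 1.744×10^-7 / 5.660² = 3.885×10^3 N
Factor of safety n = P_cr / P = 3.8851 / 1.32 = 2.94

n ≈ 2.94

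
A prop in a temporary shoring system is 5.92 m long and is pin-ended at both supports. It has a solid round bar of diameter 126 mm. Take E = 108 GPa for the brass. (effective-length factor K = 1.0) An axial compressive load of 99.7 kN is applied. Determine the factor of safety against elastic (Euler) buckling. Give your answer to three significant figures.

I = πd⁴/64 = π×126⁴/64 = 1.237×10^7 mm⁴
I = 1.237×10^7 mm⁴ = 1.237×10^-5 m⁴
Effective length L_e = K·L = 1 × 5.92 = 5.920 m
P_cr = π²EI / L_e² = π² × 108×10⁹ × 1.237×10^-5 / 5.920² = 3.763×10^5 N
Factor of safety n = P_cr / P = 376.30 / 99.7 = 3.77

n ≈ 3.77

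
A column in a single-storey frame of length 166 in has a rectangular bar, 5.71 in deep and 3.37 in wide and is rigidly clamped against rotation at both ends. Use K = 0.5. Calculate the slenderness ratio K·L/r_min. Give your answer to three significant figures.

λ ≈ 85.3

Buckling occurs about the weak axis: I_min = h·b³/12 with b = 3.37 in (the shorter side).
I_min = 5.71×3.37³/12 = 18.21 in⁴
A = 19.24 in²;  r_min = √(I/A) = √(18.21/19.24) = 0.9728 in
L_e = K·L = 0.5 × 166 = 83.00 in
λ = L_e / r_min = 83.000 / 0.9728 = 85.3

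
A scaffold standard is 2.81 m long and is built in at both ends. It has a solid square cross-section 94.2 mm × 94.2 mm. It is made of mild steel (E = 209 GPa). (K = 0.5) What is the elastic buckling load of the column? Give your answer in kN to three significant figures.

P_cr ≈ 6860 kN

I = a⁴/12 = 94.2⁴/12 = 6.562×10^6 mm⁴
I = 6.562×10^6 mm⁴ = 6.562×10^-6 m⁴
Effective length L_e = K·L = 0.5 × 2.81 = 1.405 m
P_cr = π²EI / L_e² = π² × 209×10⁹ × 6.562×10^-6 / 1.405² = 6.857×10^6 N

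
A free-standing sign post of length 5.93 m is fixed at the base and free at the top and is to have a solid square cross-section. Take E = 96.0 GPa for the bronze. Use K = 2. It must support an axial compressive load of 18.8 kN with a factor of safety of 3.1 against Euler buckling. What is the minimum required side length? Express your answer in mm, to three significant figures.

a ≈ 101 mm

Required P_cr = n·P = 3.1 × 18.8 = 58.28 kN
L_e = K·L = 2 × 5.93 = 11.86 m
Required I = P_cr·L_e²/(π²E) = 5.828×10^4 × 11.86² / (π² × 9.60×10^10) = 8.652×10^-6 m⁴
I_req = 8.652×10^6 mm⁴
Solid square: I = a⁴/12  ⇒  a = (12I)^(1/4) = (12×8.652×10^6)^(1/4) = 101 mm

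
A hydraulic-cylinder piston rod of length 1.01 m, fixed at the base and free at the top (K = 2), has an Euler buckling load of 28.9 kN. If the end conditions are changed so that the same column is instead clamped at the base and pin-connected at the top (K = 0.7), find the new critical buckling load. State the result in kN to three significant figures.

P_cr ≈ 236 kN

P_cr ∝ 1/K², so P_cr,new = P_cr,old × (K_old/K_new)² = 28.9 × (2/0.7)²
= 28.9 × 8.163 = 236 kN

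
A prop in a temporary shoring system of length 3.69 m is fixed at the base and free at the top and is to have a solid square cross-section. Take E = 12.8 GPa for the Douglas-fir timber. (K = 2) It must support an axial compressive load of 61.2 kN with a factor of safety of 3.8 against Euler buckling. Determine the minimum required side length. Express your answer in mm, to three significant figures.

Required P_cr = n·P = 3.8 × 61.2 = 232.6 kN
L_e = K·L = 2 × 3.69 = 7.380 m
Required I = P_cr·L_e²/(π²E) = 2.326×10^5 × 7.380² / (π² × 1.28×10^10) = 1.003×10^-4 m⁴
I_req = 1.003×10^8 mm⁴
Solid square: I = a⁴/12  ⇒  a = (12I)^(1/4) = (12×1.003×10^8)^(1/4) = 186 mm

a ≈ 186 mm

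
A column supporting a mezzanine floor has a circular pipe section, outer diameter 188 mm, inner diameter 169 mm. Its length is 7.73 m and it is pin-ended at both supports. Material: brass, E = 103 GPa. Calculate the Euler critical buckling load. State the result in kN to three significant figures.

P_cr ≈ 362 kN

d_o = 188 mm, d_i = 169 mm
I = π(d_o⁴ − d_i⁴)/64 = π(188⁴ − 169.0⁴)/64 = 2.128×10^7 mm⁴
I = 2.128×10^7 mm⁴ = 2.128×10^-5 m⁴
Effective length L_e = K·L = 1 × 7.73 = 7.730 m
P_cr = π²EI / L_e² = π² × 103×10⁹ × 2.128×10^-5 / 7.730² = 3.620×10^5 N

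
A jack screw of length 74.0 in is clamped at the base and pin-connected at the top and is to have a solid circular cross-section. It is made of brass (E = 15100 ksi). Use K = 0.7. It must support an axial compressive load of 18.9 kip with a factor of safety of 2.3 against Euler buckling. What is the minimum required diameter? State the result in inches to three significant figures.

d ≈ 2.00 in

Required P_cr = n·P = 2.3 × 18.9 = 43.47 kip
L_e = K·L = 0.7 × 74.0 = 51.80 in
Required I = P_cr·L_e²/(π²E) = 4.347×10^4 × 51.80² / (π² × 1.51×10^7) = 0.7827 in⁴
Solid circle: I = πd⁴/64  ⇒  d = (64I/π)^(1/4) = (64×0.7827/π)^(1/4) = 2.00 in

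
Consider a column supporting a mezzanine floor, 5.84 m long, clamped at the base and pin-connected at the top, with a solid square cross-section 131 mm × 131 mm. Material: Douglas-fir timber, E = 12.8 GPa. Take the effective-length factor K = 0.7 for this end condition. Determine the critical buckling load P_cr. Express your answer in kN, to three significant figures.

P_cr ≈ 186 kN

I = a⁴/12 = 131⁴/12 = 2.454×10^7 mm⁴
I = 2.454×10^7 mm⁴ = 2.454×10^-5 m⁴
Effective length L_e = K·L = 0.7 × 5.84 = 4.088 m
P_cr = π²EI / L_e² = π² × 12.8×10⁹ × 2.454×10^-5 / 4.088² = 1.855×10^5 N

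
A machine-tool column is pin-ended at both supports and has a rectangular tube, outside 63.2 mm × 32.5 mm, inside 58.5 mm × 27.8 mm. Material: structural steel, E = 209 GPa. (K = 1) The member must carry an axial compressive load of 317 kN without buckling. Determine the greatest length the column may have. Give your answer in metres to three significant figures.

Weak-axis I_min = (h_o·b_o³ − h_i·b_i³)/12 with b_o = 32.5, b_i = 27.80 mm (shorter outer/inner sides).
I_min = (63.2×32.5³ − 58.50×27.80³)/12 = 7.606×10^4 mm⁴
I = 7.606×10^-8 m⁴
At the buckling limit P_cr = P = 3.170×10^5 N
From P_cr = π²EI/(K·L)²:  L = (1/K)·√(π²EI/P_cr) = (1/1)·√(π²×2.09×10^11×7.606×10^-8/3.170×10^5)
L = 0.703 m

L_max ≈ 0.703 m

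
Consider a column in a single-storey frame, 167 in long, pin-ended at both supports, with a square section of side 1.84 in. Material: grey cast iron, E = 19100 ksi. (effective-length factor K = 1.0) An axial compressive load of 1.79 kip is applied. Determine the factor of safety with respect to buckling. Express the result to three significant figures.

I = a⁴/12 = 1.84⁴/12 = 0.9552 in⁴
Effective length L_e = K·L = 1 × 167 = 167.0 in
P_cr = π²EI / L_e² = π² × 19100×10³ × 0.9552 / 167.0² = 6.456×10^3 lb
Factor of safety n = P_cr / P = 6.4564 / 1.79 = 3.61

n ≈ 3.61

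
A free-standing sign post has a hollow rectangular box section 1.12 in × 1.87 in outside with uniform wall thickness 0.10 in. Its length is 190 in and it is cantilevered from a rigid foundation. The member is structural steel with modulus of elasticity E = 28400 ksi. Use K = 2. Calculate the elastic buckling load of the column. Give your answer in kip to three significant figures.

Inner dimensions: h_i = 1.87 − 2×0.10 = 1.670 in, b_i = 1.12 − 2×0.10 = 0.9200 in
Weak-axis I_min = (h_o·b_o³ − h_i·b_i³)/12 with b_o = 1.12, b_i = 0.9200 in (shorter outer/inner sides).
I_min = (1.87×1.12³ − 1.670×0.9200³)/12 = 0.1106 in⁴
Effective length L_e = K·L = 2 × 190 = 380.0 in
P_cr = π²EI / L_e² = π² × 28400×10³ × 0.1106 / 380.0² = 214.6 lb

P_cr ≈ 0.215 kip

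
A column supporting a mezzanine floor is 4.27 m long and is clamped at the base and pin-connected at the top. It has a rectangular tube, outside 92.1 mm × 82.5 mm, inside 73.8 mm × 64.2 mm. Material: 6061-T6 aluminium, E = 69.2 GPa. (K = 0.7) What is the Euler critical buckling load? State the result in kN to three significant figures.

Weak-axis I_min = (h_o·b_o³ − h_i·b_i³)/12 with b_o = 82.5, b_i = 64.20 mm (shorter outer/inner sides).
I_min = (92.1×82.5³ − 73.80×64.20³)/12 = 2.682×10^6 mm⁴
I = 2.682×10^6 mm⁴ = 2.682×10^-6 m⁴
Effective length L_e = K·L = 0.7 × 4.27 = 2.989 m
P_cr = π²EI / L_e² = π² × 69.2×10⁹ × 2.682×10^-6 / 2.989² = 2.050×10^5 N

P_cr ≈ 205 kN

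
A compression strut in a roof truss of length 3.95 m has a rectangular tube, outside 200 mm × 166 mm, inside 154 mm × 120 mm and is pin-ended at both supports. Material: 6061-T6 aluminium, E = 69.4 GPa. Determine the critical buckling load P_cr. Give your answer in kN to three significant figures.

Weak-axis I_min = (h_o·b_o³ − h_i·b_i³)/12 with b_o = 166, b_i = 120.0 mm (shorter outer/inner sides).
I_min = (200×166³ − 154.0×120.0³)/12 = 5.406×10^7 mm⁴
I = 5.406×10^7 mm⁴ = 5.406×10^-5 m⁴
Effective length L_e = K·L = 1 × 3.95 = 3.950 m
P_cr = π²EI / L_e² = π² × 69.4×10⁹ × 5.406×10^-5 / 3.950² = 2.373×10^6 N

P_cr ≈ 2370 kN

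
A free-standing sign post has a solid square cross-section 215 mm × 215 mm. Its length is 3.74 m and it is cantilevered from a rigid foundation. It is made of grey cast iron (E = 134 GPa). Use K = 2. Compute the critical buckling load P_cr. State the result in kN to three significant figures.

P_cr ≈ 4210 kN

I = a⁴/12 = 215⁴/12 = 1.781×10^8 mm⁴
I = 1.781×10^8 mm⁴ = 1.781×10^-4 m⁴
Effective length L_e = K·L = 2 × 3.74 = 7.480 m
P_cr = π²EI / L_e² = π² × 134×10⁹ × 1.781×10^-4 / 7.480² = 4.209×10^6 N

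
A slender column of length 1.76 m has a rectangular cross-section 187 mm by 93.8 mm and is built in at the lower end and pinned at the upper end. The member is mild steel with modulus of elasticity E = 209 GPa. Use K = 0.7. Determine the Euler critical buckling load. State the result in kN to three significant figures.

P_cr ≈ 17500 kN

Buckling occurs about the weak axis: I_min = h·b³/12 with b = 93.8 mm (the shorter side).
I_min = 187×93.8³/12 = 1.286×10^7 mm⁴
I = 1.286×10^7 mm⁴ = 1.286×10^-5 m⁴
Effective length L_e = K·L = 0.7 × 1.76 = 1.232 m
P_cr = π²EI / L_e² = π² × 209×10⁹ × 1.286×10^-5 / 1.232² = 1.748×10^7 N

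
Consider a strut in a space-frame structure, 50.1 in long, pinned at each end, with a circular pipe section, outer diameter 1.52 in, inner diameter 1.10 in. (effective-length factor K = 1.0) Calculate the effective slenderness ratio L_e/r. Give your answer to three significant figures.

d_o = 1.52 in, d_i = 1.10 in
I = π(d_o⁴ − d_i⁴)/64 = π(1.52⁴ − 1.100⁴)/64 = 0.1902 in⁴
A = 0.8643 in²;  r_min = √(I/A) = √(0.1902/0.8643) = 0.4691 in
L_e = K·L = 1 × 50.1 = 50.10 in
λ = L_e / r_min = 50.100 / 0.4691 = 107

λ ≈ 107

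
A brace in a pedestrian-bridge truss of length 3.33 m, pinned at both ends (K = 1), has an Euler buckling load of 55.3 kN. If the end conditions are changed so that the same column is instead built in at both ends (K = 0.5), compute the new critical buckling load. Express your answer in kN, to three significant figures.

P_cr ∝ 1/K², so P_cr,new = P_cr,old × (K_old/K_new)² = 55.3 × (1/0.5)²
= 55.3 × 4.000 = 221 kN

P_cr ≈ 221 kN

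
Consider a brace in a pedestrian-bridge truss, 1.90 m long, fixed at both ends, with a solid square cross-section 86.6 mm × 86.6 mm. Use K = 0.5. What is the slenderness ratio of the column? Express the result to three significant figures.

I = a⁴/12 = 86.6⁴/12 = 4.687×10^6 mm⁴
A = 7.500×10^3 mm²;  r_min = √(I/A) = √(4.687×10^6/7.500×10^3) = 25.00 mm
L_e = K·L = 0.5 × 1.90 m = 0.9500 m = 950.00 mm
λ = L_e / r_min = 950.00 / 25.00 = 38.0

λ ≈ 38.0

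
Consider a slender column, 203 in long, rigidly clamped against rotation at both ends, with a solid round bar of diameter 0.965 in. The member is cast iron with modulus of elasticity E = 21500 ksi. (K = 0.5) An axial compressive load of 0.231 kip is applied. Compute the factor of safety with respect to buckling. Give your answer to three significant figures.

n ≈ 3.80

I = πd⁴/64 = π×0.965⁴/64 = 4.257×10^-2 in⁴
Effective length L_e = K·L = 0.5 × 203 = 101.5 in
P_cr = π²EI / L_e² = π² × 21500×10³ × 4.257×10^-2 / 101.5² = 876.8 lb
Factor of safety n = P_cr / P = 0.87677 / 0.231 = 3.80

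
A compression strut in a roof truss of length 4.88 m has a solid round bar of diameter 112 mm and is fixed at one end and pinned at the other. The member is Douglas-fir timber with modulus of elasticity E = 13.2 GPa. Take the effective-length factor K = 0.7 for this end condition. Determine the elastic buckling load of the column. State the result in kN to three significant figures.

P_cr ≈ 86.2 kN

I = πd⁴/64 = π×112⁴/64 = 7.724×10^6 mm⁴
I = 7.724×10^6 mm⁴ = 7.724×10^-6 m⁴
Effective length L_e = K·L = 0.7 × 4.88 = 3.416 m
P_cr = π²EI / L_e² = π² × 13.2×10⁹ × 7.724×10^-6 / 3.416² = 8.623×10^4 N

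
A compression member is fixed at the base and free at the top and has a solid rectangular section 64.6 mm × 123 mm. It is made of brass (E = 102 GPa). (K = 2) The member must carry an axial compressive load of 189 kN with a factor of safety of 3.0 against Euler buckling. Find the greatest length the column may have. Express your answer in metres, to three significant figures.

Buckling occurs about the weak axis: I_min = h·b³/12 with b = 64.6 mm (the shorter side).
I_min = 123×64.6³/12 = 2.763×10^6 mm⁴
I = 2.763×10^-6 m⁴
Required critical load P_cr = n·P = 3.0 × 189 = 567.0 kN = 5.670×10^5 N
From P_cr = π²EI/(K·L)²:  L = (1/K)·√(π²EI/P_cr) = (1/2)·√(π²×1.02×10^11×2.763×10^-6/5.670×10^5)
L = 1.11 m

L_max ≈ 1.11 m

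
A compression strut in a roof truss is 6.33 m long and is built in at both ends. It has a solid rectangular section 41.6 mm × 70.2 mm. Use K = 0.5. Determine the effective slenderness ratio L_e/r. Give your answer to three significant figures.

For a rectangle r_min = b/√12 = 41.6/√12 = 12.01 mm
L_e = K·L = 0.5 × 6.33 m = 3.165 m = 3165.0 mm
λ = L_e / r_min = 3165.0 / 12.01 = 264

λ ≈ 264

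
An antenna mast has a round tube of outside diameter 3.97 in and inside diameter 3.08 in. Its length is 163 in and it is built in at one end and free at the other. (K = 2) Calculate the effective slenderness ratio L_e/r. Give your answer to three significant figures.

λ ≈ 260

d_o = 3.97 in, d_i = 3.08 in
I = π(d_o⁴ − d_i⁴)/64 = π(3.97⁴ − 3.080⁴)/64 = 7.776 in⁴
A = 4.928 in²;  r_min = √(I/A) = √(7.776/4.928) = 1.256 in
L_e = K·L = 2 × 163 = 326.0 in
λ = L_e / r_min = 326.00 / 1.256 = 260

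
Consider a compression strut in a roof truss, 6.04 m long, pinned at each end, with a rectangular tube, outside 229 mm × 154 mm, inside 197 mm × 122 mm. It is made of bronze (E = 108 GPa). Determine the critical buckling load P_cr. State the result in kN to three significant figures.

Weak-axis I_min = (h_o·b_o³ − h_i·b_i³)/12 with b_o = 154, b_i = 122.0 mm (shorter outer/inner sides).
I_min = (229×154³ − 197.0×122.0³)/12 = 3.989×10^7 mm⁴
I = 3.989×10^7 mm⁴ = 3.989×10^-5 m⁴
Effective length L_e = K·L = 1 × 6.04 = 6.040 m
P_cr = π²EI / L_e² = π² × 108×10⁹ × 3.989×10^-5 / 6.040² = 1.165×10^6 N

P_cr ≈ 1170 kN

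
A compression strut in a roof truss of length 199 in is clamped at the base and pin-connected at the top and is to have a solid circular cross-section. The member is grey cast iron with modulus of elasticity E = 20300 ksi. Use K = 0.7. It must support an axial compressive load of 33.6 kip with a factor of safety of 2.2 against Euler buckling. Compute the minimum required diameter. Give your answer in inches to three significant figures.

Required P_cr = n·P = 2.2 × 33.6 = 73.92 kip
L_e = K·L = 0.7 × 199 = 139.3 in
Required I = P_cr·L_e²/(π²E) = 7.392×10^4 × 139.3² / (π² × 2.03×10^7) = 7.159 in⁴
Solid circle: I = πd⁴/64  ⇒  d = (64I/π)^(1/4) = (64×7.159/π)^(1/4) = 3.48 in

d ≈ 3.48 in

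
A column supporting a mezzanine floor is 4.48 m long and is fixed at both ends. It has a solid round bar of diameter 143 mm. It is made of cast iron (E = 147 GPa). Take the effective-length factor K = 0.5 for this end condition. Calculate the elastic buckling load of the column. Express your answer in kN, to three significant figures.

P_cr ≈ 5940 kN

I = πd⁴/64 = π×143⁴/64 = 2.053×10^7 mm⁴
I = 2.053×10^7 mm⁴ = 2.053×10^-5 m⁴
Effective length L_e = K·L = 0.5 × 4.48 = 2.240 m
P_cr = π²EI / L_e² = π² × 147×10⁹ × 2.053×10^-5 / 2.240² = 5.935×10^6 N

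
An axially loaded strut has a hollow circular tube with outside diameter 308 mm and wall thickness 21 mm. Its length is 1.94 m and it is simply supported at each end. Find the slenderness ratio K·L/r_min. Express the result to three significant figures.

Inner diameter d_i = 308 − 2×21 = 266.0 mm
I = π(d_o⁴ − d_i⁴)/64 = π(308⁴ − 266.0⁴)/64 = 1.960×10^8 mm⁴
A = 1.893×10^4 mm²;  r_min = √(I/A) = √(1.960×10^8/1.893×10^4) = 101.7 mm
L_e = K·L = 1 × 1.94 m = 1.940 m = 1940.0 mm
λ = L_e / r_min = 1940.0 / 101.7 = 19.1

λ ≈ 19.1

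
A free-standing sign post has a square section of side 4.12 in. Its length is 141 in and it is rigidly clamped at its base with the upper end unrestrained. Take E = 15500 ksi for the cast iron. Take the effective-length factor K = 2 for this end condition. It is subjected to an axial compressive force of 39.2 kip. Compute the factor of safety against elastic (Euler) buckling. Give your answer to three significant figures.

n ≈ 1.18

I = a⁴/12 = 4.12⁴/12 = 24.01 in⁴
Effective length L_e = K·L = 2 × 141 = 282.0 in
P_cr = π²EI / L_e² = π² × 15500×10³ × 24.01 / 282.0² = 4.619×10^4 lb
Factor of safety n = P_cr / P = 46.189 / 39.2 = 1.18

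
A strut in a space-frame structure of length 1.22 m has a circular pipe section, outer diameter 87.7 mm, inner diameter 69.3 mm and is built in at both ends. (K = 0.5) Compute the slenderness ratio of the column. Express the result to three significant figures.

λ ≈ 21.8

d_o = 87.7 mm, d_i = 69.3 mm
I = π(d_o⁴ − d_i⁴)/64 = π(87.7⁴ − 69.30⁴)/64 = 1.772×10^6 mm⁴
A = 2.269×10^3 mm²;  r_min = √(I/A) = √(1.772×10^6/2.269×10^3) = 27.94 mm
L_e = K·L = 0.5 × 1.22 m = 0.6100 m = 610.00 mm
λ = L_e / r_min = 610.00 / 27.94 = 21.8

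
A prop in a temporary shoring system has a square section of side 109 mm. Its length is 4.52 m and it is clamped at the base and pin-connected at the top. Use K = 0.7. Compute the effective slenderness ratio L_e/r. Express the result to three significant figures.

λ ≈ 101

For a square r = a/√12 = 109/√12 = 31.47 mm
L_e = K·L = 0.7 × 4.52 m = 3.164 m = 3164.0 mm
λ = L_e / r_min = 3164.0 / 31.47 = 101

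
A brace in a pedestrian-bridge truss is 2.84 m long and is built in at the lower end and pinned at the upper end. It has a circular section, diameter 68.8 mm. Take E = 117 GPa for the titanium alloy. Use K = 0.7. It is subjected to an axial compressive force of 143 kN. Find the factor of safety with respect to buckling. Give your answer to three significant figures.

I = πd⁴/64 = π×68.8⁴/64 = 1.100×10^6 mm⁴
I = 1.100×10^6 mm⁴ = 1.100×10^-6 m⁴
Effective length L_e = K·L = 0.7 × 2.84 = 1.988 m
P_cr = π²EI / L_e² = π² × 117×10⁹ × 1.100×10^-6 / 1.988² = 3.213×10^5 N
Factor of safety n = P_cr / P = 321.35 / 143 = 2.25

n ≈ 2.25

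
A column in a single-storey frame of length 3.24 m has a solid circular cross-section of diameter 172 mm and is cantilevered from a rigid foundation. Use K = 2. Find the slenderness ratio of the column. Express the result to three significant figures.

For a solid circle r = d/4 = 172/4 = 43.00 mm
L_e = K·L = 2 × 3.24 m = 6.480 m = 6480.0 mm
λ = L_e / r_min = 6480.0 / 43.00 = 151

λ ≈ 151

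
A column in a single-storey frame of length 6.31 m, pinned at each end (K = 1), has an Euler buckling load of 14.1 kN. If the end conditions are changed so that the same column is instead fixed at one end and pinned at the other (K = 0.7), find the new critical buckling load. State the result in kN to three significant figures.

P_cr ≈ 28.8 kN

P_cr ∝ 1/K², so P_cr,new = P_cr,old × (K_old/K_new)² = 14.1 × (1/0.7)²
= 14.1 × 2.041 = 28.8 kN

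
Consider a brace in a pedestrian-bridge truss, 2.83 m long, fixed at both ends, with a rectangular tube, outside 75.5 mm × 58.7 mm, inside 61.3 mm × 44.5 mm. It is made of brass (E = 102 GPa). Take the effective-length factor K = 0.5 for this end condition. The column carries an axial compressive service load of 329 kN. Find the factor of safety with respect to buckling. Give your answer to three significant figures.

Weak-axis I_min = (h_o·b_o³ − h_i·b_i³)/12 with b_o = 58.7, b_i = 44.50 mm (shorter outer/inner sides).
I_min = (75.5×58.7³ − 61.30×44.50³)/12 = 8.224×10^5 mm⁴
I = 8.224×10^5 mm⁴ = 8.224×10^-7 m⁴
Effective length L_e = K·L = 0.5 × 2.83 = 1.415 m
P_cr = π²EI / L_e² = π² × 102×10⁹ × 8.224×10^-7 / 1.415² = 4.135×10^5 N
Factor of safety n = P_cr / P = 413.50 / 329 = 1.26

n ≈ 1.26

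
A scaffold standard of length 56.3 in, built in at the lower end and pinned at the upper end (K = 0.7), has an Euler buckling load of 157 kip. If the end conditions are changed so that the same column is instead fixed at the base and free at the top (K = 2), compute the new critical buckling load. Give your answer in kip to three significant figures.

P_cr ≈ 19.2 kip

P_cr ∝ 1/K², so P_cr,new = P_cr,old × (K_old/K_new)² = 157 × (0.7/2)²
= 157 × 0.1225 = 19.2 kip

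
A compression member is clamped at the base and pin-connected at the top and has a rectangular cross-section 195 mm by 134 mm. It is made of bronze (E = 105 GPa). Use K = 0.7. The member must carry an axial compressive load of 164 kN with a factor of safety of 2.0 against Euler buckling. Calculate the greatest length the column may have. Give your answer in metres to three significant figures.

L_max ≈ 15.9 m

Buckling occurs about the weak axis: I_min = h·b³/12 with b = 134 mm (the shorter side).
I_min = 195×134³/12 = 3.910×10^7 mm⁴
I = 3.910×10^-5 m⁴
Required critical load P_cr = n·P = 2.0 × 164 = 328.0 kN = 3.280×10^5 N
From P_cr = π²EI/(K·L)²:  L = (1/K)·√(π²EI/P_cr) = (1/0.7)·√(π²×1.05×10^11×3.910×10^-5/3.280×10^5)
L = 15.9 m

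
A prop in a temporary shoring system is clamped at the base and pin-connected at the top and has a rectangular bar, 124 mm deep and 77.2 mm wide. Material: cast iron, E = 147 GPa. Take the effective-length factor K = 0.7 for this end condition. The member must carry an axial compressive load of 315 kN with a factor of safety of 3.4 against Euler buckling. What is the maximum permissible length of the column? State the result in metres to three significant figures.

Buckling occurs about the weak axis: I_min = h·b³/12 with b = 77.2 mm (the shorter side).
I_min = 124×77.2³/12 = 4.754×10^6 mm⁴
I = 4.754×10^-6 m⁴
Required critical load P_cr = n·P = 3.4 × 315 = 1071 kN = 1.071×10^6 N
From P_cr = π²EI/(K·L)²:  L = (1/K)·√(π²EI/P_cr) = (1/0.7)·√(π²×1.47×10^11×4.754×10^-6/1.071×10^6)
L = 3.63 m

L_max ≈ 3.63 m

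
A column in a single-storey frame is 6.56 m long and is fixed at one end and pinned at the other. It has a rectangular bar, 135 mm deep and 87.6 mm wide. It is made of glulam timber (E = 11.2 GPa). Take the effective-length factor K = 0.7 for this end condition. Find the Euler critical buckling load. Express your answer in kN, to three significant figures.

P_cr ≈ 39.6 kN

Buckling occurs about the weak axis: I_min = h·b³/12 with b = 87.6 mm (the shorter side).
I_min = 135×87.6³/12 = 7.562×10^6 mm⁴
I = 7.562×10^6 mm⁴ = 7.562×10^-6 m⁴
Effective length L_e = K·L = 0.7 × 6.56 = 4.592 m
P_cr = π²EI / L_e² = π² × 11.2×10⁹ × 7.562×10^-6 / 4.592² = 3.964×10^4 N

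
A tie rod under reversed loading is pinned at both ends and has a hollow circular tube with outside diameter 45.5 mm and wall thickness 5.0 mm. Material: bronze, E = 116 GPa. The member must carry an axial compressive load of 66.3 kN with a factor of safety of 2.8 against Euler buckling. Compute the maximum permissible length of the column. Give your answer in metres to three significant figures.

L_max ≈ 0.904 m

Inner diameter d_i = 45.5 − 2×5.0 = 35.50 mm
I = π(d_o⁴ − d_i⁴)/64 = π(45.5⁴ − 35.50⁴)/64 = 1.324×10^5 mm⁴
I = 1.324×10^-7 m⁴
Required critical load P_cr = n·P = 2.8 × 66.3 = 185.6 kN = 1.856×10^5 N
From P_cr = π²EI/(K·L)²:  L = (1/K)·√(π²EI/P_cr) = (1/1)·√(π²×1.16×10^11×1.324×10^-7/1.856×10^5)
L = 0.904 m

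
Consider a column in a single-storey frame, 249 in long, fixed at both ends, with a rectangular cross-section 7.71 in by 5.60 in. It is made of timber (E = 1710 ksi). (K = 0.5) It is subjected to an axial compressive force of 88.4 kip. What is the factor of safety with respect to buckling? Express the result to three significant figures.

Buckling occurs about the weak axis: I_min = h·b³/12 with b = 5.60 in (the shorter side).
I_min = 7.71×5.60³/12 = 112.8 in⁴
Effective length L_e = K·L = 0.5 × 249 = 124.5 in
P_cr = π²EI / L_e² = π² × 1710×10³ × 112.8 / 124.5² = 1.229×10^5 lb
Factor of safety n = P_cr / P = 122.86 / 88.4 = 1.39

n ≈ 1.39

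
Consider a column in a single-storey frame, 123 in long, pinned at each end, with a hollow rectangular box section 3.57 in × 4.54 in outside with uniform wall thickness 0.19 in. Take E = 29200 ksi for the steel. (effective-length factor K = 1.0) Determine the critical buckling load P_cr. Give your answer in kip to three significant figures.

P_cr ≈ 114 kip

Inner dimensions: h_i = 4.54 − 2×0.19 = 4.160 in, b_i = 3.57 − 2×0.19 = 3.190 in
Weak-axis I_min = (h_o·b_o³ − h_i·b_i³)/12 with b_o = 3.57, b_i = 3.190 in (shorter outer/inner sides).
I_min = (4.54×3.57³ − 4.160×3.190³)/12 = 5.960 in⁴
Effective length L_e = K·L = 1 × 123 = 123.0 in
P_cr = π²EI / L_e² = π² × 29200×10³ × 5.960 / 123.0² = 1.135×10^5 lb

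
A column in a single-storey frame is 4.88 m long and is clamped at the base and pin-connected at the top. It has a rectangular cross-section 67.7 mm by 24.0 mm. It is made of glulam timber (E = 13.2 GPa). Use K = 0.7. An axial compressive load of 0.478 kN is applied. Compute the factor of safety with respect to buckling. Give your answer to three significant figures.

n ≈ 1.82

Buckling occurs about the weak axis: I_min = h·b³/12 with b = 24.0 mm (the shorter side).
I_min = 67.7×24.0³/12 = 7.799×10^4 mm⁴
I = 7.799×10^4 mm⁴ = 7.799×10^-8 m⁴
Effective length L_e = K·L = 0.7 × 4.88 = 3.416 m
P_cr = π²EI / L_e² = π² × 13.2×10⁹ × 7.799×10^-8 / 3.416² = 870.7 N
Factor of safety n = P_cr / P = 0.87072 / 0.478 = 1.82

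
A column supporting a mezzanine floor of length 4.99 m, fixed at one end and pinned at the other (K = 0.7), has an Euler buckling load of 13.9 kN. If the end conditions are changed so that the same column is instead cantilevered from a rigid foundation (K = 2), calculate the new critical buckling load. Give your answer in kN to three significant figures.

P_cr ∝ 1/K², so P_cr,new = P_cr,old × (K_old/K_new)² = 13.9 × (0.7/2)²
= 13.9 × 0.1225 = 1.70 kN

P_cr ≈ 1.70 kN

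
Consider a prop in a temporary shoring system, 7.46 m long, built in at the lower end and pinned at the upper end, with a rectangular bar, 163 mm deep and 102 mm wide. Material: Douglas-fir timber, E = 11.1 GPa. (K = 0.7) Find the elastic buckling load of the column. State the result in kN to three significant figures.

P_cr ≈ 57.9 kN

Buckling occurs about the weak axis: I_min = h·b³/12 with b = 102 mm (the shorter side).
I_min = 163×102³/12 = 1.441×10^7 mm⁴
I = 1.441×10^7 mm⁴ = 1.441×10^-5 m⁴
Effective length L_e = K·L = 0.7 × 7.46 = 5.222 m
P_cr = π²EI / L_e² = π² × 11.1×10⁹ × 1.441×10^-5 / 5.222² = 5.791×10^4 N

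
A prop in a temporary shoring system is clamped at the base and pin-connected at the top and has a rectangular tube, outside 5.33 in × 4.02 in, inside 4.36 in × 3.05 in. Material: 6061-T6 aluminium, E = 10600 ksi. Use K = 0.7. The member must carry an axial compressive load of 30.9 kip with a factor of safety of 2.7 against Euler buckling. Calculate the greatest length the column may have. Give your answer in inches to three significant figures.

Weak-axis I_min = (h_o·b_o³ − h_i·b_i³)/12 with b_o = 4.02, b_i = 3.050 in (shorter outer/inner sides).
I_min = (5.33×4.02³ − 4.360×3.050³)/12 = 18.55 in⁴
Required critical load P_cr = n·P = 2.7 × 30.9 = 83.43 kip = 8.343×10^4 lb
From P_cr = π²EI/(K·L)²:  L = (1/K)·√(π²EI/P_cr) = (1/0.7)·√(π²×1.06×10^7×18.55/8.343×10^4)
L = 218 in

L_max ≈ 218 in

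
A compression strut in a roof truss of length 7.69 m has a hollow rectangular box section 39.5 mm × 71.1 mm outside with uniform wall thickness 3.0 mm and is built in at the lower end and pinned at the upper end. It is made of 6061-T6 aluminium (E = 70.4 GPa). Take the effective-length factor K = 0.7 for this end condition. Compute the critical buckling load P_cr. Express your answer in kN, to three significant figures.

P_cr ≈ 3.87 kN

Inner dimensions: h_i = 71.1 − 2×3.0 = 65.10 mm, b_i = 39.5 − 2×3.0 = 33.50 mm
Weak-axis I_min = (h_o·b_o³ − h_i·b_i³)/12 with b_o = 39.5, b_i = 33.50 mm (shorter outer/inner sides).
I_min = (71.1×39.5³ − 65.10×33.50³)/12 = 1.612×10^5 mm⁴
I = 1.612×10^5 mm⁴ = 1.612×10^-7 m⁴
Effective length L_e = K·L = 0.7 × 7.69 = 5.383 m
P_cr = π²EI / L_e² = π² × 70.4×10⁹ × 1.612×10^-7 / 5.383² = 3.865×10^3 N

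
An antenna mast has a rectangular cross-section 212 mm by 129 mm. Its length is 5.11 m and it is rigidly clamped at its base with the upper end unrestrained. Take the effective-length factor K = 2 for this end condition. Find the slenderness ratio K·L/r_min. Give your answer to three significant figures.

For a rectangle r_min = b/√12 = 129/√12 = 37.24 mm
L_e = K·L = 2 × 5.11 m = 10.22 m = 10220 mm
λ = L_e / r_min = 10220 / 37.24 = 274

λ ≈ 274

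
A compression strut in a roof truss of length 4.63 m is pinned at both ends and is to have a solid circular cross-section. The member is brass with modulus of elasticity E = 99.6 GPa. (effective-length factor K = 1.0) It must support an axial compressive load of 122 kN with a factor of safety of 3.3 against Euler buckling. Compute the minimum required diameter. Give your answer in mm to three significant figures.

Required P_cr = n·P = 3.3 × 122 = 402.6 kN
L_e = K·L = 1 × 4.63 = 4.630 m
Required I = P_cr·L_e²/(π²E) = 4.026×10^5 × 4.630² / (π² × 9.96×10^10) = 8.780×10^-6 m⁴
I_req = 8.780×10^6 mm⁴
Solid circle: I = πd⁴/64  ⇒  d = (64I/π)^(1/4) = (64×8.780×10^6/π)^(1/4) = 116 mm

d ≈ 116 mm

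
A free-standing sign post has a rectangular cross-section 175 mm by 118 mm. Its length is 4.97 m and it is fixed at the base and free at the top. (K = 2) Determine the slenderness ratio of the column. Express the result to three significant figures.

For a rectangle r_min = b/√12 = 118/√12 = 34.06 mm
L_e = K·L = 2 × 4.97 m = 9.940 m = 9940.0 mm
λ = L_e / r_min = 9940.0 / 34.06 = 292

λ ≈ 292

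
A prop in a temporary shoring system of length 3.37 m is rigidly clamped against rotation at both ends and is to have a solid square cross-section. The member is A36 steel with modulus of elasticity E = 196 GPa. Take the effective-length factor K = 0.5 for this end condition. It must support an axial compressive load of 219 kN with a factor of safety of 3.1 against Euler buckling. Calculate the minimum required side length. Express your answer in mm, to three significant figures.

a ≈ 58.8 mm

Required P_cr = n·P = 3.1 × 219 = 678.9 kN
L_e = K·L = 0.5 × 3.37 = 1.685 m
Required I = P_cr·L_e²/(π²E) = 6.789×10^5 × 1.685² / (π² × 1.96×10^11) = 9.964×10^-7 m⁴
I_req = 9.964×10^5 mm⁴
Solid square: I = a⁴/12  ⇒  a = (12I)^(1/4) = (12×9.964×10^5)^(1/4) = 58.8 mm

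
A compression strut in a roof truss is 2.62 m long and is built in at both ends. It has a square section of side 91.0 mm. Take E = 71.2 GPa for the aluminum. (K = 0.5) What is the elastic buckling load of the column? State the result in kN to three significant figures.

I = a⁴/12 = 91.0⁴/12 = 5.715×10^6 mm⁴
I = 5.715×10^6 mm⁴ = 5.715×10^-6 m⁴
Effective length L_e = K·L = 0.5 × 2.62 = 1.310 m
P_cr = π²EI / L_e² = π² × 71.2×10⁹ × 5.715×10^-6 / 1.310² = 2.340×10^6 N

P_cr ≈ 2340 kN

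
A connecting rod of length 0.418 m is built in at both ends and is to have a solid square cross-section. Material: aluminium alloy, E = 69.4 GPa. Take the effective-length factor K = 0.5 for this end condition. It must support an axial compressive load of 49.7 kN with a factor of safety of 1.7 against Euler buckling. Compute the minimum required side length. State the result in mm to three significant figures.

a ≈ 15.9 mm

Required P_cr = n·P = 1.7 × 49.7 = 84.49 kN
L_e = K·L = 0.5 × 0.418 = 0.2090 m
Required I = P_cr·L_e²/(π²E) = 8.449×10^4 × 0.2090² / (π² × 6.94×10^10) = 5.388×10^-9 m⁴
I_req = 5.388×10^3 mm⁴
Solid square: I = a⁴/12  ⇒  a = (12I)^(1/4) = (12×5.388×10^3)^(1/4) = 15.9 mm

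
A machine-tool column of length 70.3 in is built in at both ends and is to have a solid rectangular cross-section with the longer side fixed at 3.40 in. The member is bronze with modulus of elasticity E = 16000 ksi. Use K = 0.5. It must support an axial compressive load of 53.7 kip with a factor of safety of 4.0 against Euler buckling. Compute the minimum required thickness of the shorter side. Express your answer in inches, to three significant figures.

b ≈ 1.81 in

Required P_cr = n·P = 4.0 × 53.7 = 214.8 kip
L_e = K·L = 0.5 × 70.3 = 35.15 in
Required I = P_cr·L_e²/(π²E) = 2.148×10^5 × 35.15² / (π² × 1.60×10^7) = 1.681 in⁴
Rectangle, weak axis: I_min = h·b³/12 with h = 3.40 in fixed  ⇒  b = (12I/h)^(1/3) = 1.81 in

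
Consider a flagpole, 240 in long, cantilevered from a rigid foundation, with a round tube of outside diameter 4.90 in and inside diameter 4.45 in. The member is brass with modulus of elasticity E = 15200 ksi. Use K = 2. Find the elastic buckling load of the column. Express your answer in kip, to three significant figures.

P_cr ≈ 5.89 kip

d_o = 4.90 in, d_i = 4.45 in
I = π(d_o⁴ − d_i⁴)/64 = π(4.90⁴ − 4.450⁴)/64 = 9.049 in⁴
Effective length L_e = K·L = 2 × 240 = 480.0 in
P_cr = π²EI / L_e² = π² × 15200×10³ × 9.049 / 480.0² = 5.892×10^3 lb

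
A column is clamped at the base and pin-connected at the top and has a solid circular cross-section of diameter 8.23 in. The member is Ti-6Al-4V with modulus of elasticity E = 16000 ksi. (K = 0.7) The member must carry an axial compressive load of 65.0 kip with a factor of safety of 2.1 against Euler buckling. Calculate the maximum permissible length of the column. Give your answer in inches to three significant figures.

I = πd⁴/64 = π×8.23⁴/64 = 225.2 in⁴
Required critical load P_cr = n·P = 2.1 × 65.0 = 136.5 kip = 1.365×10^5 lb
From P_cr = π²EI/(K·L)²:  L = (1/K)·√(π²EI/P_cr) = (1/0.7)·√(π²×1.60×10^7×225.2/1.365×10^5)
L = 729 in

L_max ≈ 729 in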